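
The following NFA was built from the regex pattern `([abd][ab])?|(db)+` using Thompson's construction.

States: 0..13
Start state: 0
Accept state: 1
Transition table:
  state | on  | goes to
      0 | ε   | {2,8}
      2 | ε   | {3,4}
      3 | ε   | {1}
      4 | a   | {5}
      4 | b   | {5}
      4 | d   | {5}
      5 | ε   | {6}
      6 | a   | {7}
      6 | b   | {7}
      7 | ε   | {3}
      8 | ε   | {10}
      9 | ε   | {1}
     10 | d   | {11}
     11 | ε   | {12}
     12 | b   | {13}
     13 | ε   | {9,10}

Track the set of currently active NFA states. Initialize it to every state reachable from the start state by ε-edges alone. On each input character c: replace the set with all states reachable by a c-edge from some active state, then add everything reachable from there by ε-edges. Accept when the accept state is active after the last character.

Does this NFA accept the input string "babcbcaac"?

Answer: REJECT

Steps:
start: ε-closure({0}) = {0,1,2,3,4,8,10}
'b' @ 1: {5,6}
'a' @ 2: {1,3,7}  ✓accept
'b' @ 3: {}  — state set empty
rest 'cbcaac' ignored (set empty)
final: {}; accept 1 not in set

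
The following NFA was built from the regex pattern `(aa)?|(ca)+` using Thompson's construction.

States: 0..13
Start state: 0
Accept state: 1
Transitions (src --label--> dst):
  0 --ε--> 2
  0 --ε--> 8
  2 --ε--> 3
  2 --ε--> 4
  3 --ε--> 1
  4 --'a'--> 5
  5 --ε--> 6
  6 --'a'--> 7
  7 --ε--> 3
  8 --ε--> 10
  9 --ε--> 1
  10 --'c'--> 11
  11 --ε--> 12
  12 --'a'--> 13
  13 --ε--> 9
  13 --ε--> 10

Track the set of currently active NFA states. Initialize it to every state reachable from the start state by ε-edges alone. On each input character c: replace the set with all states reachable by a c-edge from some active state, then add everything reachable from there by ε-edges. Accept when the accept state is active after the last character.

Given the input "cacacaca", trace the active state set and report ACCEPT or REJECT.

S₀ = ε-closure({0}) = {0,1,2,3,4,8,10}
'c' @ 1: {11,12}
'a' @ 2: {1,9,10,13}  ✓accept
'c' @ 3: {11,12}
'a' @ 4: {1,9,10,13}  ✓accept
'c' @ 5: {11,12}
'a' @ 6: {1,9,10,13}  ✓accept
'c' @ 7: {11,12}
'a' @ 8: {1,9,10,13}  ✓accept
final: {1,9,10,13}; accept 1 in set

Answer: ACCEPT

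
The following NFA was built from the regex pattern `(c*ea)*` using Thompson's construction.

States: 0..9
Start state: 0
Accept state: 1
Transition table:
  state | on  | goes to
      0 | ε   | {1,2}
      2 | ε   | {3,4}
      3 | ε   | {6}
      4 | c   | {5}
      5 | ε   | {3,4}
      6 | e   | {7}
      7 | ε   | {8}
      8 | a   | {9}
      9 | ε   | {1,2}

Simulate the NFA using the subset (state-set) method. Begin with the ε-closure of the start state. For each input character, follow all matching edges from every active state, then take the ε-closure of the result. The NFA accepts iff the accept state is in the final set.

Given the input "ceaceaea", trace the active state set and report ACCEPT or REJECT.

initial (ε-close {0}): {0,1,2,3,4,6}
'c' @ 1: {3,4,5,6}
'e' @ 2: {7,8}
'a' @ 3: {1,2,3,4,6,9}  [accepting]
'c' @ 4: {3,4,5,6}
'e' @ 5: {7,8}
'a' @ 6: {1,2,3,4,6,9}  [accepting]
'e' @ 7: {7,8}
'a' @ 8: {1,2,3,4,6,9}  [accepting]
end set {1,2,3,4,6,9} — state 1 in

Answer: ACCEPT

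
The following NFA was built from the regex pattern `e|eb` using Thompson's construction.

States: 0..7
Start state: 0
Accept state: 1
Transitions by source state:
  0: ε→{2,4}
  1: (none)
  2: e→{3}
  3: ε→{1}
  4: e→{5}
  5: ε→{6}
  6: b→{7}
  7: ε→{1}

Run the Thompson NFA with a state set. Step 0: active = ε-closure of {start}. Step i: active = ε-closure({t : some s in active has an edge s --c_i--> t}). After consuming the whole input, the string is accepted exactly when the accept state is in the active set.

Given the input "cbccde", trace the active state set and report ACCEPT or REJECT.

Answer: REJECT

Derivation:
S₀ = ε-closure({0}) = {0,2,4}
'c' @ 1: {}  — state set empty
rest 'bccde' ignored (set empty)
final: {}; accept 1 not in set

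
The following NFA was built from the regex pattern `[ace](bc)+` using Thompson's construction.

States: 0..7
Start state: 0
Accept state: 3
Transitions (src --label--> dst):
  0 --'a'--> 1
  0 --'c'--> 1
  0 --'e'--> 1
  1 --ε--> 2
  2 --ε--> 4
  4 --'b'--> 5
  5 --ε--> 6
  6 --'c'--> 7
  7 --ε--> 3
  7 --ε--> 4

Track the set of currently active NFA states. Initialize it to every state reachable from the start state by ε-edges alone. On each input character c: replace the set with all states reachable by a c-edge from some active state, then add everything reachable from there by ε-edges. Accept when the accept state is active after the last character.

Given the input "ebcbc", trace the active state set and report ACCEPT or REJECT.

Answer: ACCEPT

Trace:
start: ε-closure({0}) = {0}
'e' @ 1: {1,2,4}
'b' @ 2: {5,6}
'c' @ 3: {3,4,7}  (accept∈set)
'b' @ 4: {5,6}
'c' @ 5: {3,4,7}  (accept∈set)
end set {3,4,7} — state 3 in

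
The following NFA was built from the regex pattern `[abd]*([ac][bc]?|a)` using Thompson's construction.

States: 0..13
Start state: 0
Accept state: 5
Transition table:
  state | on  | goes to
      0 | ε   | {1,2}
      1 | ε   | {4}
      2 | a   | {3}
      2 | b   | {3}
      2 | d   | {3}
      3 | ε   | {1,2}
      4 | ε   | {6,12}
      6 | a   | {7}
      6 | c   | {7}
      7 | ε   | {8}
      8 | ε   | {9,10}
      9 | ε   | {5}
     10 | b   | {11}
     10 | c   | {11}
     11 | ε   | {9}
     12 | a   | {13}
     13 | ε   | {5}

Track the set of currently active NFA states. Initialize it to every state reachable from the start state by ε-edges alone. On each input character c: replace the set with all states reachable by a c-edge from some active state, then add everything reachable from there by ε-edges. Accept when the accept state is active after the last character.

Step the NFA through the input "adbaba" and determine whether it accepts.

Answer: ACCEPT

Derivation:
start: ε-closure({0}) = {0,1,2,4,6,12}
'a' @ 1: {1,2,3,4,5,6,7,8,9,10,12,13}  [accepting]
'd' @ 2: {1,2,3,4,6,12}
'b' @ 3: {1,2,3,4,6,12}
'a' @ 4: {1,2,3,4,5,6,7,8,9,10,12,13}  [accepting]
'b' @ 5: {1,2,3,4,5,6,9,11,12}  [accepting]
'a' @ 6: {1,2,3,4,5,6,7,8,9,10,12,13}  [accepting]
after full input: {1,2,3,4,5,6,7,8,9,10,12,13}  (accept=5 in)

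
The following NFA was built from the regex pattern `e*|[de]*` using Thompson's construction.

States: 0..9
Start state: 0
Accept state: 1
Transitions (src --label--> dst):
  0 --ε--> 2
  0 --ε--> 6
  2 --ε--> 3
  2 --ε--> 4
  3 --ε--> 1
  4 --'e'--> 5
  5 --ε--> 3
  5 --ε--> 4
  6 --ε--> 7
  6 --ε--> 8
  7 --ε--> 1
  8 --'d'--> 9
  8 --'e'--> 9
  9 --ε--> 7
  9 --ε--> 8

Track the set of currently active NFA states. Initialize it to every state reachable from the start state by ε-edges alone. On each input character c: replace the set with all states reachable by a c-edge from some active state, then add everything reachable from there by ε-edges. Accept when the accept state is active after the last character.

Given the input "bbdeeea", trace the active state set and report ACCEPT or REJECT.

start: ε-closure({0}) = {0,1,2,3,4,6,7,8}
'b' @ 1: {}  — state set empty
rest 'bdeeea' ignored (set empty)
end set {} — state 1 not in

Answer: REJECT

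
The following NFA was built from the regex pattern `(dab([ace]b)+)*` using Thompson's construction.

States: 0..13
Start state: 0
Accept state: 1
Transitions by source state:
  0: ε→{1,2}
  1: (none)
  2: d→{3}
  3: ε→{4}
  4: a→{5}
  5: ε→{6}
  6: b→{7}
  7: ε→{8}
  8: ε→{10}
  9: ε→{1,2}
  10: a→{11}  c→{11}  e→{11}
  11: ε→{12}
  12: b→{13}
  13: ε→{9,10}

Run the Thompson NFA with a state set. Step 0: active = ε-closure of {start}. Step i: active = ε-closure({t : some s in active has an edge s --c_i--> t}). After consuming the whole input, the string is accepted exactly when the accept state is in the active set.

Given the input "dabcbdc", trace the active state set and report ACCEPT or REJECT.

S₀ = ε-closure({0}) = {0,1,2}
'd' @ 1: {3,4}
'a' @ 2: {5,6}
'b' @ 3: {7,8,10}
'c' @ 4: {11,12}
'b' @ 5: {1,2,9,10,13}  (accept∈set)
'd' @ 6: {3,4}
'c' @ 7: {}  — no active states
end set {} — state 1 not in

Answer: REJECT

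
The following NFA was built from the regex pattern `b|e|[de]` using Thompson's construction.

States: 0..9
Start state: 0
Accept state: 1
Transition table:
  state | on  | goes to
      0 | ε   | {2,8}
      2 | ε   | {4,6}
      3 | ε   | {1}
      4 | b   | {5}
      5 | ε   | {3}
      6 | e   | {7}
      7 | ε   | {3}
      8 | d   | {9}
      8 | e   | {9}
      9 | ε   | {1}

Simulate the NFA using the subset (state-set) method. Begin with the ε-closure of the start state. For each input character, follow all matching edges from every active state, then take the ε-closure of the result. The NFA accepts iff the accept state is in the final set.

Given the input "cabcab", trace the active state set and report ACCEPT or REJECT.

Answer: REJECT

Trace:
initial (ε-close {0}): {0,2,4,6,8}
'c' @ 1: {}  — state set empty
rest 'abcab' ignored (set empty)
after full input: {}  (accept=1 not in)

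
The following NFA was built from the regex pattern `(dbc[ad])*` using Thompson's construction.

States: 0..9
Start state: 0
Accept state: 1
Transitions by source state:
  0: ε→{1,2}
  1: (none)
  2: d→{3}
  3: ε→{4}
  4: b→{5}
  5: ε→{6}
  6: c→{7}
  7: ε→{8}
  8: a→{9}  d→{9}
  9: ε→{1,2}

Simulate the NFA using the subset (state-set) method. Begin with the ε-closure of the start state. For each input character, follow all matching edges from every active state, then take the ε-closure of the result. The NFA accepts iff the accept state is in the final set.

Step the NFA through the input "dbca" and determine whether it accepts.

S₀ = ε-closure({0}) = {0,1,2}
'd' @ 1: {3,4}
'b' @ 2: {5,6}
'c' @ 3: {7,8}
'a' @ 4: {1,2,9}  [accepting]
after full input: {1,2,9}  (accept=1 in)

Answer: ACCEPT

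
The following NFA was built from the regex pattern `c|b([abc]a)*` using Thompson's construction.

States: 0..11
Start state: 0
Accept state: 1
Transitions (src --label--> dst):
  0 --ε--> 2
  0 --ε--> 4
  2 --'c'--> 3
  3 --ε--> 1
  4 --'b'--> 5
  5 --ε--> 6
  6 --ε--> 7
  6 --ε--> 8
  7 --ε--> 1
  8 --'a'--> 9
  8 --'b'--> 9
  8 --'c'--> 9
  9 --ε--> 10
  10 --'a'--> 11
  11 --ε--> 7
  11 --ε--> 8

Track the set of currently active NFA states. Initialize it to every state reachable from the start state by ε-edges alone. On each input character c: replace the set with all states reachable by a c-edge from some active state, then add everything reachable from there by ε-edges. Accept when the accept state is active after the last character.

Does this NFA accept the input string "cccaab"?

Answer: REJECT

Steps:
start: ε-closure({0}) = {0,2,4}
'c' @ 1: {1,3}  [accepting]
'c' @ 2: {}  — no active states
rest 'caab' ignored (set empty)
final: {}; accept 1 not in set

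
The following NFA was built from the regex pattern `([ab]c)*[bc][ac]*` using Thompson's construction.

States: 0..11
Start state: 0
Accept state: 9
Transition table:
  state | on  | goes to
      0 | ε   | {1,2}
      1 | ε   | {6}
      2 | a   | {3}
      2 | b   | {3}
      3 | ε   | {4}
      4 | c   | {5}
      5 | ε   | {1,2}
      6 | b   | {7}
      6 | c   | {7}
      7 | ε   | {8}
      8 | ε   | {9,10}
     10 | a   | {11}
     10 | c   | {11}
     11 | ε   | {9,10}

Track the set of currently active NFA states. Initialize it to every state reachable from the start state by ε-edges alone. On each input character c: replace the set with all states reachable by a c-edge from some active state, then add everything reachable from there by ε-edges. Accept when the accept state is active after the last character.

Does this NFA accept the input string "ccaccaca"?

Answer: ACCEPT

Trace:
start: ε-closure({0}) = {0,1,2,6}
'c' @ 1: {7,8,9,10}  [accepting]
'c' @ 2: {9,10,11}  [accepting]
'a' @ 3: {9,10,11}  [accepting]
'c' @ 4: {9,10,11}  [accepting]
'c' @ 5: {9,10,11}  [accepting]
'a' @ 6: {9,10,11}  [accepting]
'c' @ 7: {9,10,11}  [accepting]
'a' @ 8: {9,10,11}  [accepting]
after full input: {9,10,11}  (accept=9 in)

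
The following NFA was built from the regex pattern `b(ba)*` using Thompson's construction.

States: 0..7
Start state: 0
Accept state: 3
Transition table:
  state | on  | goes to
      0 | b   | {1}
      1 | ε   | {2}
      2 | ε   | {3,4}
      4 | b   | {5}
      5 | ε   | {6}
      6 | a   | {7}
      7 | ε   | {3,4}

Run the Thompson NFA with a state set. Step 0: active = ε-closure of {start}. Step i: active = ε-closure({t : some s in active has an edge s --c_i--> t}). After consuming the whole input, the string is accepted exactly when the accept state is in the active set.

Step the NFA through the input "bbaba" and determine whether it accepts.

Answer: ACCEPT

Derivation:
start: ε-closure({0}) = {0}
'b' @ 1: {1,2,3,4}  [accepting]
'b' @ 2: {5,6}
'a' @ 3: {3,4,7}  [accepting]
'b' @ 4: {5,6}
'a' @ 5: {3,4,7}  [accepting]
after full input: {3,4,7}  (accept=3 in)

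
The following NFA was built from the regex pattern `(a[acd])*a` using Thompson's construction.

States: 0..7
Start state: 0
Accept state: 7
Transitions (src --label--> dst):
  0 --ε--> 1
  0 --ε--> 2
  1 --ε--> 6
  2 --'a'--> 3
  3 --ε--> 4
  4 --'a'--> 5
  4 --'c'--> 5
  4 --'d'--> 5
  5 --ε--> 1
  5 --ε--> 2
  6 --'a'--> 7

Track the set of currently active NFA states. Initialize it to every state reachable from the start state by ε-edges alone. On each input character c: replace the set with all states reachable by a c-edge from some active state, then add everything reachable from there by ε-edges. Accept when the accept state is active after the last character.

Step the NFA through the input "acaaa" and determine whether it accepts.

initial (ε-close {0}): {0,1,2,6}
'a' @ 1: {3,4,7}  (accept∈set)
'c' @ 2: {1,2,5,6}
'a' @ 3: {3,4,7}  (accept∈set)
'a' @ 4: {1,2,5,6}
'a' @ 5: {3,4,7}  (accept∈set)
end set {3,4,7} — state 7 in

Answer: ACCEPT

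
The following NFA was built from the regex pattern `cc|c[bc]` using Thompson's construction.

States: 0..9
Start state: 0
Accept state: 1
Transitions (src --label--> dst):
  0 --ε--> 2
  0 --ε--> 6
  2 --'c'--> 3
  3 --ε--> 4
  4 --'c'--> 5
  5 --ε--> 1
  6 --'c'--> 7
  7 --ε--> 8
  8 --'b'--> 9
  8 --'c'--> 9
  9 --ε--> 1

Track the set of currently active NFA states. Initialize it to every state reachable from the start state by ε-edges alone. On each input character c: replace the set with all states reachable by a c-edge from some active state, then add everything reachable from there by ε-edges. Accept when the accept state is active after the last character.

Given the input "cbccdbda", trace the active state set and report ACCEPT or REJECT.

initial (ε-close {0}): {0,2,6}
'c' @ 1: {3,4,7,8}
'b' @ 2: {1,9}  (accept∈set)
'c' @ 3: {}  — state set empty
rest 'cdbda' ignored (set empty)
end set {} — state 1 not in

Answer: REJECT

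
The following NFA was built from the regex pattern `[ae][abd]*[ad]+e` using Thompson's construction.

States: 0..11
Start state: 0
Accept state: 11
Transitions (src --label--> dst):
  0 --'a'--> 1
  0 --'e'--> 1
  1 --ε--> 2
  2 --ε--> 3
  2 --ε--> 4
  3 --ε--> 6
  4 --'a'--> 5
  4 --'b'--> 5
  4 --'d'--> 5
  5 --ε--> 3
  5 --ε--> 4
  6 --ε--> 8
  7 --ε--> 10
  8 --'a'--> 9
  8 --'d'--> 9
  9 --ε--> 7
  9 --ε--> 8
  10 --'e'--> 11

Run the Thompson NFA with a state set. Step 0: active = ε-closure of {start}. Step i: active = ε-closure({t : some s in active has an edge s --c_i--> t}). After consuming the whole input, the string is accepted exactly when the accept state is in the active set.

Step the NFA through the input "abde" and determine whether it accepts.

Answer: ACCEPT

Steps:
S₀ = ε-closure({0}) = {0}
'a' @ 1: {1,2,3,4,6,8}
'b' @ 2: {3,4,5,6,8}
'd' @ 3: {3,4,5,6,7,8,9,10}
'e' @ 4: {11}  [accepting]
after full input: {11}  (accept=11 in)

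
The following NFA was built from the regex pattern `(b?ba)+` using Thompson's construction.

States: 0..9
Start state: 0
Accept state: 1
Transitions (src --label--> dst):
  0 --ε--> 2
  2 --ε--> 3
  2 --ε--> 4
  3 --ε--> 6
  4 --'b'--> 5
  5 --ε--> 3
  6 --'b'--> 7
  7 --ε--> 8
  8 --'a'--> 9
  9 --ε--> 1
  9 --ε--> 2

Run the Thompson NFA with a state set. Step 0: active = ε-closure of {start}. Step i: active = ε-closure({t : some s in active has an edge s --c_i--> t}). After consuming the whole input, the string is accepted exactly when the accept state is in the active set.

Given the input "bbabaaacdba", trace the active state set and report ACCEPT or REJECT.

Answer: REJECT

Trace:
S₀ = ε-closure({0}) = {0,2,3,4,6}
'b' @ 1: {3,5,6,7,8}
'b' @ 2: {7,8}
'a' @ 3: {1,2,3,4,6,9}  [accepting]
'b' @ 4: {3,5,6,7,8}
'a' @ 5: {1,2,3,4,6,9}  [accepting]
'a' @ 6: {}  — dead — no transitions
rest 'acdba' ignored (set empty)
final: {}; accept 1 not in set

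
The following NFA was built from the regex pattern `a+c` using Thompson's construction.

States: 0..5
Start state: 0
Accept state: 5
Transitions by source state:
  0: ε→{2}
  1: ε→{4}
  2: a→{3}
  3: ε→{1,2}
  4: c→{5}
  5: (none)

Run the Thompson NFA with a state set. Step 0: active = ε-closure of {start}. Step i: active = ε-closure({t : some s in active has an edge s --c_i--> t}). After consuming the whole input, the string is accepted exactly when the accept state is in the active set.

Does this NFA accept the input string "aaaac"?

initial (ε-close {0}): {0,2}
'a' @ 1: {1,2,3,4}
'a' @ 2: {1,2,3,4}
'a' @ 3: {1,2,3,4}
'a' @ 4: {1,2,3,4}
'c' @ 5: {5}  ✓accept
final: {5}; accept 5 in set

Answer: ACCEPT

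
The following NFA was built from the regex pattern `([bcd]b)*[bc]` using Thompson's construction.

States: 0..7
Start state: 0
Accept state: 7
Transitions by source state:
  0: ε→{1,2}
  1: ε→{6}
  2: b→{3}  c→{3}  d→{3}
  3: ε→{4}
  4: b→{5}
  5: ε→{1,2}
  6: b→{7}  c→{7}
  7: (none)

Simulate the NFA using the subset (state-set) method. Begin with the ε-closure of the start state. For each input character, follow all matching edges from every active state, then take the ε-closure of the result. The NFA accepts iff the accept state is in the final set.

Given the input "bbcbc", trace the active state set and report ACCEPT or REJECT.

Answer: ACCEPT

Derivation:
S₀ = ε-closure({0}) = {0,1,2,6}
'b' @ 1: {3,4,7}  ✓accept
'b' @ 2: {1,2,5,6}
'c' @ 3: {3,4,7}  ✓accept
'b' @ 4: {1,2,5,6}
'c' @ 5: {3,4,7}  ✓accept
final: {3,4,7}; accept 7 in set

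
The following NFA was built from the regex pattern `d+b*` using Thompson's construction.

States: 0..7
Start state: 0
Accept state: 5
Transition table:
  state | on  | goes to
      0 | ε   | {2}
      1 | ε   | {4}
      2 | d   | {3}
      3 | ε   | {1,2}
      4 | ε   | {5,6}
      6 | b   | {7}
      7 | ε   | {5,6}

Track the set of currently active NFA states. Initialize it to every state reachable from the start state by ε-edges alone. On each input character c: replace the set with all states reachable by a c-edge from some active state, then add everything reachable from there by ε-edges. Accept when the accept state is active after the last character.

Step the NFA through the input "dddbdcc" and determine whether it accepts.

S₀ = ε-closure({0}) = {0,2}
'd' @ 1: {1,2,3,4,5,6}  [accepting]
'd' @ 2: {1,2,3,4,5,6}  [accepting]
'd' @ 3: {1,2,3,4,5,6}  [accepting]
'b' @ 4: {5,6,7}  [accepting]
'd' @ 5: {}  — dead — no transitions
rest 'cc' ignored (set empty)
end set {} — state 5 not in

Answer: REJECT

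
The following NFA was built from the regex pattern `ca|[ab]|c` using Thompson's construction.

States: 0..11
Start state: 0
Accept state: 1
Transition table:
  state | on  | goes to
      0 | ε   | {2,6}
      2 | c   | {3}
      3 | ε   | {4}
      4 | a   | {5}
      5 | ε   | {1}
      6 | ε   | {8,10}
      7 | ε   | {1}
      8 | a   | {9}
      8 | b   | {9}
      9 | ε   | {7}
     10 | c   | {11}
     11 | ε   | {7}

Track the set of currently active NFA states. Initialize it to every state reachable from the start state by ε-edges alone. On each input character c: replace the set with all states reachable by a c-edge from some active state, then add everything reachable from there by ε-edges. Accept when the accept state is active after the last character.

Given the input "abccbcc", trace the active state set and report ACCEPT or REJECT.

Answer: REJECT

Steps:
initial (ε-close {0}): {0,2,6,8,10}
'a' @ 1: {1,7,9}  ✓accept
'b' @ 2: {}  — state set empty
rest 'ccbcc' ignored (set empty)
final: {}; accept 1 not in set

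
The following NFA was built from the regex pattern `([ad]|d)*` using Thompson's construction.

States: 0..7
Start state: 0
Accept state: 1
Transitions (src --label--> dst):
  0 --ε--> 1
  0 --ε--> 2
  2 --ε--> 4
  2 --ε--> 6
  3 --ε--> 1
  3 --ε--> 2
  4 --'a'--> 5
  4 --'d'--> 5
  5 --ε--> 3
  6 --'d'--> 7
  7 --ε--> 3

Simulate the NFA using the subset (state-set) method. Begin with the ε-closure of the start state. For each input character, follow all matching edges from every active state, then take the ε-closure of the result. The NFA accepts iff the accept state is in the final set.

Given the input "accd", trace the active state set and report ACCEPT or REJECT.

start: ε-closure({0}) = {0,1,2,4,6}
'a' @ 1: {1,2,3,4,5,6}  ✓accept
'c' @ 2: {}  — state set empty
rest 'cd' ignored (set empty)
final: {}; accept 1 not in set

Answer: REJECT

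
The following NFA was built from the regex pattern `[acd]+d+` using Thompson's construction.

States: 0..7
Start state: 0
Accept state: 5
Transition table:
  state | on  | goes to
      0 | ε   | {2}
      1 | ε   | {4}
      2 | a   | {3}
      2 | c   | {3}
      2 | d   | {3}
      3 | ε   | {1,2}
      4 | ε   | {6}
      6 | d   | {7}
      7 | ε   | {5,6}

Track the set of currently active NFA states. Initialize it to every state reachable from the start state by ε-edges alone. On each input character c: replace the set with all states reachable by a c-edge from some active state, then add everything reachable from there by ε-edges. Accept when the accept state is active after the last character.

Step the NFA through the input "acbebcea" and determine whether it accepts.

S₀ = ε-closure({0}) = {0,2}
'a' @ 1: {1,2,3,4,6}
'c' @ 2: {1,2,3,4,6}
'b' @ 3: {}  — no active states
rest 'ebcea' ignored (set empty)
after full input: {}  (accept=5 not in)

Answer: REJECT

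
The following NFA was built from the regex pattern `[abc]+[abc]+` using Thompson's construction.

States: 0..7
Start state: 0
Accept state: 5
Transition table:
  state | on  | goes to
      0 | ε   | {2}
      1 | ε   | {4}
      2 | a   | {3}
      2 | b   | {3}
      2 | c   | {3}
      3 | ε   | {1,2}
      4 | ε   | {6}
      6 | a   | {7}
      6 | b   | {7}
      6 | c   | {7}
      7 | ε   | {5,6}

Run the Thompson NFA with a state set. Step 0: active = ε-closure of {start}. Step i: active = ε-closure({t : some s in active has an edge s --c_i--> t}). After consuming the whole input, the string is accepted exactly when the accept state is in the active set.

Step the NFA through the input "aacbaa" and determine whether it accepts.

initial (ε-close {0}): {0,2}
'a' @ 1: {1,2,3,4,6}
'a' @ 2: {1,2,3,4,5,6,7}  (accept∈set)
'c' @ 3: {1,2,3,4,5,6,7}  (accept∈set)
'b' @ 4: {1,2,3,4,5,6,7}  (accept∈set)
'a' @ 5: {1,2,3,4,5,6,7}  (accept∈set)
'a' @ 6: {1,2,3,4,5,6,7}  (accept∈set)
final: {1,2,3,4,5,6,7}; accept 5 in set

Answer: ACCEPT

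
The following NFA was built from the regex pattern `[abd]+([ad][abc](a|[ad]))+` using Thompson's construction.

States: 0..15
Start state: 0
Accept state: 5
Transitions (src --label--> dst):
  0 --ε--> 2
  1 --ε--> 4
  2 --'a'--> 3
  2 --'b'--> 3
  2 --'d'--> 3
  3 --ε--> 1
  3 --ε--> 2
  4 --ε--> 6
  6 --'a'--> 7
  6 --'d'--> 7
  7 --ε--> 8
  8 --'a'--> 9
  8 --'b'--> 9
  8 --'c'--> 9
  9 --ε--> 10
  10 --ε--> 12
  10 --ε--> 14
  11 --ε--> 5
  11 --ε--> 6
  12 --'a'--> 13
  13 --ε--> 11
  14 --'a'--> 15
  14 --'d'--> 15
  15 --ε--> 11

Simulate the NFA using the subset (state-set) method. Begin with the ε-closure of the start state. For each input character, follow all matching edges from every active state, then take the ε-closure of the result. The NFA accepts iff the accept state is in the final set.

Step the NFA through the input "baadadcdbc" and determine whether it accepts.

S₀ = ε-closure({0}) = {0,2}
'b' @ 1: {1,2,3,4,6}
'a' @ 2: {1,2,3,4,6,7,8}
'a' @ 3: {1,2,3,4,6,7,8,9,10,12,14}
'd' @ 4: {1,2,3,4,5,6,7,8,11,15}  ✓accept
'a' @ 5: {1,2,3,4,6,7,8,9,10,12,14}
'd' @ 6: {1,2,3,4,5,6,7,8,11,15}  ✓accept
'c' @ 7: {9,10,12,14}
'd' @ 8: {5,6,11,15}  ✓accept
'b' @ 9: {}  — no active states
rest 'c' ignored (set empty)
final: {}; accept 5 not in set

Answer: REJECT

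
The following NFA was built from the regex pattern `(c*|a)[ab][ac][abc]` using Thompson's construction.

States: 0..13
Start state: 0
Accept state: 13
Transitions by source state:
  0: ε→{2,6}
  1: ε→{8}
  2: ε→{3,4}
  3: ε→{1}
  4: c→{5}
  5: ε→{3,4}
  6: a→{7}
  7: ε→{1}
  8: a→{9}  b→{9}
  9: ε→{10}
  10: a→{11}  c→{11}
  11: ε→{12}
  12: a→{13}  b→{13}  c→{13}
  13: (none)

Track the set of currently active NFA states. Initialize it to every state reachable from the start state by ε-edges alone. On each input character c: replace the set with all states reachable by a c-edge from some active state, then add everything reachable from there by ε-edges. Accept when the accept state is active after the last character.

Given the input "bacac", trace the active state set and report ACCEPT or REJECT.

initial (ε-close {0}): {0,1,2,3,4,6,8}
'b' @ 1: {9,10}
'a' @ 2: {11,12}
'c' @ 3: {13}  [accepting]
'a' @ 4: {}  — dead — no transitions
rest 'c' ignored (set empty)
end set {} — state 13 not in

Answer: REJECT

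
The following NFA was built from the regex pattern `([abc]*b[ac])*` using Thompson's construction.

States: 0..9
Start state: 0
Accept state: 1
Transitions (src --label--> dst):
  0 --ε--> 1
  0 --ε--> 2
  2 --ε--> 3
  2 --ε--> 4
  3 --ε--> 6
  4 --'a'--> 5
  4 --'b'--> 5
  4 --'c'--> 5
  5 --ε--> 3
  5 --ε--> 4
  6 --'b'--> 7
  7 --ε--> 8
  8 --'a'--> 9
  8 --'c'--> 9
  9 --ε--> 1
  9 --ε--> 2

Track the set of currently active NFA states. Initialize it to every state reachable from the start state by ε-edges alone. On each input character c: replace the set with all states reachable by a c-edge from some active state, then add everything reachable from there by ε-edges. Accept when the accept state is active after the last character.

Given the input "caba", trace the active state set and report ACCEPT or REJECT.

Answer: ACCEPT

Derivation:
S₀ = ε-closure({0}) = {0,1,2,3,4,6}
'c' @ 1: {3,4,5,6}
'a' @ 2: {3,4,5,6}
'b' @ 3: {3,4,5,6,7,8}
'a' @ 4: {1,2,3,4,5,6,9}  (accept∈set)
end set {1,2,3,4,5,6,9} — state 1 in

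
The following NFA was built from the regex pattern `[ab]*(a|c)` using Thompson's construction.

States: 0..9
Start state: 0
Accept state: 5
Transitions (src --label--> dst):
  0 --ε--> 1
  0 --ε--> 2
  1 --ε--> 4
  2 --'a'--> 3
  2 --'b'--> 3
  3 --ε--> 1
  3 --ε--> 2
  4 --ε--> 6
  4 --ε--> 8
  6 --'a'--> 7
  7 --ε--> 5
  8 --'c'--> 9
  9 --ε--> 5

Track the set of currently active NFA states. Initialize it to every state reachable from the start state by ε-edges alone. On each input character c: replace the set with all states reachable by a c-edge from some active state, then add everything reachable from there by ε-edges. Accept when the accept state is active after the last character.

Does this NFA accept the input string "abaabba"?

Answer: ACCEPT

Steps:
initial (ε-close {0}): {0,1,2,4,6,8}
'a' @ 1: {1,2,3,4,5,6,7,8}  ✓accept
'b' @ 2: {1,2,3,4,6,8}
'a' @ 3: {1,2,3,4,5,6,7,8}  ✓accept
'a' @ 4: {1,2,3,4,5,6,7,8}  ✓accept
'b' @ 5: {1,2,3,4,6,8}
'b' @ 6: {1,2,3,4,6,8}
'a' @ 7: {1,2,3,4,5,6,7,8}  ✓accept
final: {1,2,3,4,5,6,7,8}; accept 5 in set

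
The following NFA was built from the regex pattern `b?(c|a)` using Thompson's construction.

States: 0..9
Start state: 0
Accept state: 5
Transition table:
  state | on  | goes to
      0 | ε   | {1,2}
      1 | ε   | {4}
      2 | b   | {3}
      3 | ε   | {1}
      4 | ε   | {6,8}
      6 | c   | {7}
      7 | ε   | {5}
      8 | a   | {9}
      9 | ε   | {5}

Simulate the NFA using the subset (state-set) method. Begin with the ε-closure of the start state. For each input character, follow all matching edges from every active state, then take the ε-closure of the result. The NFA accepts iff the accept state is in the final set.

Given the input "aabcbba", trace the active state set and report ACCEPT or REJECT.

Answer: REJECT

Steps:
start: ε-closure({0}) = {0,1,2,4,6,8}
'a' @ 1: {5,9}  ✓accept
'a' @ 2: {}  — dead — no transitions
rest 'bcbba' ignored (set empty)
end set {} — state 5 not in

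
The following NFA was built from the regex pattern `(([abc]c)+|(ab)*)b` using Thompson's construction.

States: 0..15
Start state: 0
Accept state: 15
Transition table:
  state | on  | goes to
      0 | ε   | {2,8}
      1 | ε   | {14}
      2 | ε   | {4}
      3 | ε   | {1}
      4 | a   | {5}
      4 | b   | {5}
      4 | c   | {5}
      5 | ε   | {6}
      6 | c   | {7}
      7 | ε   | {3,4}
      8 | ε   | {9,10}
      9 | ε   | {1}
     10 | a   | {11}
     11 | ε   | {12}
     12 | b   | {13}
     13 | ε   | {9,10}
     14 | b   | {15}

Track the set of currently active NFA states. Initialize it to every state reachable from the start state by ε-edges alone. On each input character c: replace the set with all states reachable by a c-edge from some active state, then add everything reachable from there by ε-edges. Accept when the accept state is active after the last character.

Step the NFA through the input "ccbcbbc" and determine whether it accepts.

Answer: REJECT

Steps:
start: ε-closure({0}) = {0,1,2,4,8,9,10,14}
'c' @ 1: {5,6}
'c' @ 2: {1,3,4,7,14}
'b' @ 3: {5,6,15}  [accepting]
'c' @ 4: {1,3,4,7,14}
'b' @ 5: {5,6,15}  [accepting]
'b' @ 6: {}  — dead — no transitions
rest 'c' ignored (set empty)
end set {} — state 15 not in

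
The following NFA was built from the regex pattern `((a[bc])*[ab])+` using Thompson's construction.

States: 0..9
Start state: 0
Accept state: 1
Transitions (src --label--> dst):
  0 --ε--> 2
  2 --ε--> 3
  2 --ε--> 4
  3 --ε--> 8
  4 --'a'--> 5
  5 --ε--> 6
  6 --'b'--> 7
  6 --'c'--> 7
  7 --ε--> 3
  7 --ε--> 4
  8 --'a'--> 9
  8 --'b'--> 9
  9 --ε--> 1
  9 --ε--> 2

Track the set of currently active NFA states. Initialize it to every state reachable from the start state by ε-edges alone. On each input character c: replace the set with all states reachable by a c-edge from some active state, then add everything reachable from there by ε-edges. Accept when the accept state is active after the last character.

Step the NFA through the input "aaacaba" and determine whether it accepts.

Answer: ACCEPT

Derivation:
start: ε-closure({0}) = {0,2,3,4,8}
'a' @ 1: {1,2,3,4,5,6,8,9}  [accepting]
'a' @ 2: {1,2,3,4,5,6,8,9}  [accepting]
'a' @ 3: {1,2,3,4,5,6,8,9}  [accepting]
'c' @ 4: {3,4,7,8}
'a' @ 5: {1,2,3,4,5,6,8,9}  [accepting]
'b' @ 6: {1,2,3,4,7,8,9}  [accepting]
'a' @ 7: {1,2,3,4,5,6,8,9}  [accepting]
final: {1,2,3,4,5,6,8,9}; accept 1 in set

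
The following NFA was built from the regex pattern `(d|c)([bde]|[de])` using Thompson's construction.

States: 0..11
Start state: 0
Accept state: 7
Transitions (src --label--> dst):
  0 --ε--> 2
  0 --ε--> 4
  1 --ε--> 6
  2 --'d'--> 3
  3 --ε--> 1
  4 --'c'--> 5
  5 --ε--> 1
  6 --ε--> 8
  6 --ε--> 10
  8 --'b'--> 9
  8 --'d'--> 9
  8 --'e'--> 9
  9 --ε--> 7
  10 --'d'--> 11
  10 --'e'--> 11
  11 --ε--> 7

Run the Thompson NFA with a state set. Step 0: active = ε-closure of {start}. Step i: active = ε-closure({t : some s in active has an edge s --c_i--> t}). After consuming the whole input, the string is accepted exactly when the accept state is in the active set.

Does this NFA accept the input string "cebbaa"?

initial (ε-close {0}): {0,2,4}
'c' @ 1: {1,5,6,8,10}
'e' @ 2: {7,9,11}  (accept∈set)
'b' @ 3: {}  — no active states
rest 'baa' ignored (set empty)
end set {} — state 7 not in

Answer: REJECT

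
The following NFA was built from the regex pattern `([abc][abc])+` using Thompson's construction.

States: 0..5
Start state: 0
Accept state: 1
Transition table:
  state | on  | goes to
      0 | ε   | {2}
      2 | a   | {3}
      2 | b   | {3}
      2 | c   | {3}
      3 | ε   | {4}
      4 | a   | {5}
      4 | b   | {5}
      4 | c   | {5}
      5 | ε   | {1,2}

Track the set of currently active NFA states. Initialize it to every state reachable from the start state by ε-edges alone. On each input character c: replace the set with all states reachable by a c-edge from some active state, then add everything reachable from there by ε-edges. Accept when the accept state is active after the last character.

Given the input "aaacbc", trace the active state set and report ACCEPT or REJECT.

start: ε-closure({0}) = {0,2}
'a' @ 1: {3,4}
'a' @ 2: {1,2,5}  (accept∈set)
'a' @ 3: {3,4}
'c' @ 4: {1,2,5}  (accept∈set)
'b' @ 5: {3,4}
'c' @ 6: {1,2,5}  (accept∈set)
after full input: {1,2,5}  (accept=1 in)

Answer: ACCEPT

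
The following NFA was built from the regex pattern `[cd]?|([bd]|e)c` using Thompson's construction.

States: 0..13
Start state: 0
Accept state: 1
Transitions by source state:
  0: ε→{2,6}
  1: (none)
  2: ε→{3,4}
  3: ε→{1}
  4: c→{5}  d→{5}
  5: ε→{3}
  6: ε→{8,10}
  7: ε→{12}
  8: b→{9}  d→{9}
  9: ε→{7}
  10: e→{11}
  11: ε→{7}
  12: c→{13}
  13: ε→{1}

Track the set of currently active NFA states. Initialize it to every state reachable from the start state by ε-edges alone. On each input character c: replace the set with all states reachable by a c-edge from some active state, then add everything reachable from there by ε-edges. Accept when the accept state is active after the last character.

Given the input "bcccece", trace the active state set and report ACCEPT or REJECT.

Answer: REJECT

Steps:
start: ε-closure({0}) = {0,1,2,3,4,6,8,10}
'b' @ 1: {7,9,12}
'c' @ 2: {1,13}  ✓accept
'c' @ 3: {}  — state set empty
rest 'cece' ignored (set empty)
after full input: {}  (accept=1 not in)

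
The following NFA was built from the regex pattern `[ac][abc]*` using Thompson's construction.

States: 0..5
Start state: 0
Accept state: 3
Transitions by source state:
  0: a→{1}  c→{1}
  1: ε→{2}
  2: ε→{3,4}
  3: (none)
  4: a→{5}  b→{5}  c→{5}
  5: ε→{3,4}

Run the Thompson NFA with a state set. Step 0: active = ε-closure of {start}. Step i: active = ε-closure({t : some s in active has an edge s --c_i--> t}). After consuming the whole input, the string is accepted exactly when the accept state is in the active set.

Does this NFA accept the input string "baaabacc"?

Answer: REJECT

Trace:
start: ε-closure({0}) = {0}
'b' @ 1: {}  — no active states
rest 'aaabacc' ignored (set empty)
end set {} — state 3 not in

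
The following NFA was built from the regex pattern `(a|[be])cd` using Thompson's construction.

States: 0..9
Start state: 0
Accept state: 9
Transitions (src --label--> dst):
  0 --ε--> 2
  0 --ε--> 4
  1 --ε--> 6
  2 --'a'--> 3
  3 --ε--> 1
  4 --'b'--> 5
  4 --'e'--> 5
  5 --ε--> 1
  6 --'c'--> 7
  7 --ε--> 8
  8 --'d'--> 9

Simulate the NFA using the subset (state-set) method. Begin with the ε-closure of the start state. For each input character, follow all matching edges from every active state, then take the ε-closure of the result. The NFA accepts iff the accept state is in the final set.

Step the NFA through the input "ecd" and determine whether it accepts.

initial (ε-close {0}): {0,2,4}
'e' @ 1: {1,5,6}
'c' @ 2: {7,8}
'd' @ 3: {9}  ✓accept
final: {9}; accept 9 in set

Answer: ACCEPT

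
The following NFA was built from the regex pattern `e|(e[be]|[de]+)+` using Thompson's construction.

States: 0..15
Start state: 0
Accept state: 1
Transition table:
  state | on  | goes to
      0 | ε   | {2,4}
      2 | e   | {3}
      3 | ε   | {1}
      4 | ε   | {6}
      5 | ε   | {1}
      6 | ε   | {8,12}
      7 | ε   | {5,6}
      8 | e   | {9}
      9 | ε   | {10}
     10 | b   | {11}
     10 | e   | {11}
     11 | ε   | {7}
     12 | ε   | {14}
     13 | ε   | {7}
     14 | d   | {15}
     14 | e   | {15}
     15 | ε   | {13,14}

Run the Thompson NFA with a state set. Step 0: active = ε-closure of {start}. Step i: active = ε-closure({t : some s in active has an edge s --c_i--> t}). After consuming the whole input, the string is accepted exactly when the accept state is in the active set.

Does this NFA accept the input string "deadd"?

Answer: REJECT

Trace:
initial (ε-close {0}): {0,2,4,6,8,12,14}
'd' @ 1: {1,5,6,7,8,12,13,14,15}  [accepting]
'e' @ 2: {1,5,6,7,8,9,10,12,13,14,15}  [accepting]
'a' @ 3: {}  — state set empty
rest 'dd' ignored (set empty)
final: {}; accept 1 not in set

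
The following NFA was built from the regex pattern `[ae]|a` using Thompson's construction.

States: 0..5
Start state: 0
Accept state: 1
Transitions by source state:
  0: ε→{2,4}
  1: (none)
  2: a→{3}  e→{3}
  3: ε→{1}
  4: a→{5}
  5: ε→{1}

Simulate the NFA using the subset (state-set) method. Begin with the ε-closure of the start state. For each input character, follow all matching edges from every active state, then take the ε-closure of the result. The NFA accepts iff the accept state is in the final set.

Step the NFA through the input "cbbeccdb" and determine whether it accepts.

Answer: REJECT

Trace:
initial (ε-close {0}): {0,2,4}
'c' @ 1: {}  — dead — no transitions
rest 'bbeccdb' ignored (set empty)
final: {}; accept 1 not in set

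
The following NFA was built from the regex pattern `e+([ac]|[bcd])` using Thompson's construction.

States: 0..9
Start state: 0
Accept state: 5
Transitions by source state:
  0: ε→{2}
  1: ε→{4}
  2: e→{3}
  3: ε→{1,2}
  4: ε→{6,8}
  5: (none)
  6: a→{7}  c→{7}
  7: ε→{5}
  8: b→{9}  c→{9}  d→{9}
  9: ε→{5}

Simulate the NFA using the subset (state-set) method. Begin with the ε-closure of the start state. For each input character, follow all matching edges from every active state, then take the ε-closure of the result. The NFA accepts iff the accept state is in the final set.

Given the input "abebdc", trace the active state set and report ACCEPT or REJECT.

S₀ = ε-closure({0}) = {0,2}
'a' @ 1: {}  — state set empty
rest 'bebdc' ignored (set empty)
end set {} — state 5 not in

Answer: REJECT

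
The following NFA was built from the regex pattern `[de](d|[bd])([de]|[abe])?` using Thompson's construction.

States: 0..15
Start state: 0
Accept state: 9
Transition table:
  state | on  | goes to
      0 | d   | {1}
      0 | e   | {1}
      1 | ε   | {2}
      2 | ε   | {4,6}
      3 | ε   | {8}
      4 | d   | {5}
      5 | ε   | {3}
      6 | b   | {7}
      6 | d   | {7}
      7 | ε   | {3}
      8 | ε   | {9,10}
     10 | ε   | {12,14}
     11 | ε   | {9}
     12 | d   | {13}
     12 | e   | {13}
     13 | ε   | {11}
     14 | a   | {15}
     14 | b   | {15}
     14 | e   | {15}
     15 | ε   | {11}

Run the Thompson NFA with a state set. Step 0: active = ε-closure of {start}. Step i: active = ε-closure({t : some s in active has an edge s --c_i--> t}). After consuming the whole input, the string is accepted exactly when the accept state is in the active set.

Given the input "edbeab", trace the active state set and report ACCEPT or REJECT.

initial (ε-close {0}): {0}
'e' @ 1: {1,2,4,6}
'd' @ 2: {3,5,7,8,9,10,12,14}  [accepting]
'b' @ 3: {9,11,15}  [accepting]
'e' @ 4: {}  — dead — no transitions
rest 'ab' ignored (set empty)
final: {}; accept 9 not in set

Answer: REJECT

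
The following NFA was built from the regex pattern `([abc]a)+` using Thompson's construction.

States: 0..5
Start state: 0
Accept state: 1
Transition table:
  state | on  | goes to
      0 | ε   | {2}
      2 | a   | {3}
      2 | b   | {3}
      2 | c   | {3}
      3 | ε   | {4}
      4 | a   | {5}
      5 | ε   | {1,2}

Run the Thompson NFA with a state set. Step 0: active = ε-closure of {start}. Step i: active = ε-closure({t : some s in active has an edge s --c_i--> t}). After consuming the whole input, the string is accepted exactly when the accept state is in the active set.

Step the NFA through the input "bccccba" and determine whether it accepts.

start: ε-closure({0}) = {0,2}
'b' @ 1: {3,4}
'c' @ 2: {}  — no active states
rest 'cccba' ignored (set empty)
final: {}; accept 1 not in set

Answer: REJECT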